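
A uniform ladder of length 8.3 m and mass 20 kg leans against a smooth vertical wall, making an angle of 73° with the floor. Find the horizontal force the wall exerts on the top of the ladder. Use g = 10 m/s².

Take moments about the foot of the ladder.
Ladder weight 20×10 = 200 N acts at 4.15 m along the ladder; its horizontal arm is 4.15·cos73° = 1.213 m → τ = 242.6 N·m clockwise.
Wall normal N acts horizontally at the top; its moment arm is the height L sinθ = 8.3·sin73° = 7.937 m, counterclockwise.
Balancing moments: N × 7.937 = 242.6, giving N = 30.6 N.

N_wall ≈ 30.6 N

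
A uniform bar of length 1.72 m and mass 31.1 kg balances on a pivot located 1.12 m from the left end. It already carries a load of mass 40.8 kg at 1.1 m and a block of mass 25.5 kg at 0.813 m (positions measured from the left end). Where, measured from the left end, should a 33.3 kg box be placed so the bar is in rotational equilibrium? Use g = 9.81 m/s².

x ≈ 1.62 m from the left end

Sum moments about the pivot (at 1.12 m from the left end) (the support reaction has zero arm there).
Beam weight: 31.1 × 9.81 = 305.1 N down at 0.86 m → arm 0.26 m, τ = 305.1 × 0.26 = 79.33 N·m counterclockwise.
Load: 40.8 × 9.81 = 400.2 N down at 1.1 m → arm 0.02 m, τ = 400.2 × 0.02 = 8.004 N·m counterclockwise.
Block: 25.5 × 9.81 = 250.2 N down at 0.813 m → arm 0.307 m, τ = 250.2 × 0.307 = 76.81 N·m counterclockwise.
Net moment of existing loads = 164.1 N·m counterclockwise.
The box weighs 33.3 × 9.81 = 326.7 N and must supply an equal clockwise moment, so its lever arm about the pivot is 164.1 / 326.7 = 0.502 m.
That puts it at 1.12 + 0.502 = 1.62 m from the left end.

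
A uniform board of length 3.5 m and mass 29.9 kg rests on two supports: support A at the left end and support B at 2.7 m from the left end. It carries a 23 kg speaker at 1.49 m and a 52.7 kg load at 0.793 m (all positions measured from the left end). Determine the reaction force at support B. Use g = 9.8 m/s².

R_B ≈ 466 N

Taking torques about support A:
Beam weight: 29.9 × 9.8 = 293 N down at 1.75 m → arm 1.75 m, τ = 293 × 1.75 = 512.8 N·m clockwise.
Speaker: 23 × 9.8 = 225.4 N down at 1.49 m → arm 1.49 m, τ = 225.4 × 1.49 = 335.8 N·m clockwise.
Load: 52.7 × 9.8 = 516.5 N down at 0.793 m → arm 0.793 m, τ = 516.5 × 0.793 = 409.6 N·m clockwise.
Net load moment about support A = 1258 N·m clockwise.
Reaction R at support B is upward at 2.7 m, arm 2.7 m → moment R × 2.7 counterclockwise.
Balancing moments: R × 2.7 = 1258, giving R = 466 N.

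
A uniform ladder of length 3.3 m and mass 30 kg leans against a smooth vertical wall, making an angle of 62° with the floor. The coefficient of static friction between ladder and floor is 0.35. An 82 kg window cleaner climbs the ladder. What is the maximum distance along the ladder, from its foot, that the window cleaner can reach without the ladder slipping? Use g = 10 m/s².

Choose the foot of the ladder as the axis so the floor normal and friction both act there and drop out.
Ladder weight 30×10 = 300 N acts at 1.65 m along the ladder; its horizontal arm is 1.65·cos62° = 0.7746 m → τ = 232.4 N·m clockwise.
Window cleaner weight 82×10 = 820 N at distance d → arm d·cos62° → τ = 820·d·0.4695 clockwise.
Wall normal N at the top has arm L sinθ = 2.914 m counterclockwise, so Στ = 0 gives N·2.914 = 232.4 + 385·d.
ΣFy = 0 ⇒ N_floor = 1120 N, so the maximum friction is μ_s·N_floor = 0.35×1120 = 392 N. ΣFx = 0 ⇒ N_wall = f, so at the slipping point N = 392 N.
Substituting: 392×2.914 = 232.4 + 385·d ⇒ d = (1142 − 232.4) / 385 = 2.36 m.

d ≈ 2.36 m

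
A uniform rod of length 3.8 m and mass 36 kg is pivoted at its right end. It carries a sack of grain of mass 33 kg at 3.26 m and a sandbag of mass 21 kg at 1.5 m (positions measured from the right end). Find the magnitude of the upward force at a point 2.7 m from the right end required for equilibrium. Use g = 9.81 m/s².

F ≈ 754 N

About the right end:
Beam weight: 36 × 9.81 = 353.2 N down at 1.9 m → arm 1.9 m, τ = 353.2 × 1.9 = 671.1 N·m counterclockwise.
Sack of grain: 33 × 9.81 = 323.7 N down at 3.26 m → arm 3.26 m, τ = 323.7 × 3.26 = 1055 N·m counterclockwise.
Sandbag: 21 × 9.81 = 206 N down at 1.5 m → arm 1.5 m, τ = 206 × 1.5 = 309 N·m counterclockwise.
Net moment of the loads = 2035 N·m counterclockwise.
The upward force F acts at a point 2.7 m from the right end, arm 2.7 m, giving F × 2.7 clockwise.
Balancing moments: F × 2.7 = 2035, giving F = 2035 / 2.7 = 754 N.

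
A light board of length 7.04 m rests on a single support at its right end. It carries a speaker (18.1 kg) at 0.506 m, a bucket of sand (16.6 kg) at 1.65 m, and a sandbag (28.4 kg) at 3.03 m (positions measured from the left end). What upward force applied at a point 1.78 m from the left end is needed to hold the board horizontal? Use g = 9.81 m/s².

F ≈ 600 N

About the right end:
Speaker: 18.1 × 9.81 = 177.6 N down at 0.506 m → arm 6.534 m, τ = 177.6 × 6.534 = 1160 N·m counterclockwise.
Bucket of sand: 16.6 × 9.81 = 162.8 N down at 1.65 m → arm 5.39 m, τ = 162.8 × 5.39 = 877.5 N·m counterclockwise.
Sandbag: 28.4 × 9.81 = 278.6 N down at 3.03 m → arm 4.01 m, τ = 278.6 × 4.01 = 1117 N·m counterclockwise.
Net moment of the loads = 3154 N·m counterclockwise.
The upward force F acts at a point 1.78 m from the left end, arm 5.26 m, giving F × 5.26 clockwise.
Balancing moments: F × 5.26 = 3154, giving F = 3154 / 5.26 = 600 N.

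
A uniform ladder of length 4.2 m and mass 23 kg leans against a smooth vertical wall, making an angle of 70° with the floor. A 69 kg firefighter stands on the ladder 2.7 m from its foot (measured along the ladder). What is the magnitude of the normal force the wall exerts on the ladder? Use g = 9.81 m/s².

N_wall ≈ 199 N

Sum moments about the foot of the ladder (the floor normal and friction both act there and drop out).
Ladder weight 23×9.81 = 225.6 N acts at 2.1 m along the ladder; its horizontal arm is 2.1·cos70° = 0.7182 m → τ = 162 N·m clockwise.
Firefighter: 69×9.81 = 676.9 N at 2.7 m → arm 0.9235 m → τ = 625.1 N·m clockwise.
Wall normal N acts horizontally at the top; its moment arm is the height L sinθ = 4.2·sin70° = 3.947 m, counterclockwise.
Στ = 0 ⇒ N × 3.947 = 787.1 ⇒ N = 199 N.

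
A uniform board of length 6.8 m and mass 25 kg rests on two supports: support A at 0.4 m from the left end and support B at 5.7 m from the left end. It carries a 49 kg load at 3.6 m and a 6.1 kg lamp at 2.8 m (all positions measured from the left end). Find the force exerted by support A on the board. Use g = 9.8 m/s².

Choose support B as the axis so its reaction then has zero moment arm.
Beam weight: 25 × 9.8 = 245 N down at 3.4 m → arm 2.3 m, τ = 245 × 2.3 = 563.5 N·m counterclockwise.
Load: 49 × 9.8 = 480.2 N down at 3.6 m → arm 2.1 m, τ = 480.2 × 2.1 = 1008 N·m counterclockwise.
Lamp: 6.1 × 9.8 = 59.78 N down at 2.8 m → arm 2.9 m, τ = 59.78 × 2.9 = 173.4 N·m counterclockwise.
Net load moment about support B = 1745 N·m counterclockwise.
Reaction R at support A is upward at 0.4 m, arm 5.3 m → moment R × 5.3 clockwise.
Στ = 0 ⇒ R × 5.3 = 1745 ⇒ R = 329 N.

R_A ≈ 329 N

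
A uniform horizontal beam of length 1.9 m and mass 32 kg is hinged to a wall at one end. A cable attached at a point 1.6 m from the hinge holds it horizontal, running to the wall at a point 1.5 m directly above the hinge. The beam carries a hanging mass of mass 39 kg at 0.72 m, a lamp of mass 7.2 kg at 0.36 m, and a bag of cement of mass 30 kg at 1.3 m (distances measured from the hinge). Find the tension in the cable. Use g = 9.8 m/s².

About the hinge:
Beam weight: 32 × 9.8 = 313.6 N down at 0.95 m → arm 0.95 m, τ = 313.6 × 0.95 = 297.9 N·m clockwise.
Hanging mass: 39 × 9.8 = 382.2 N down at 0.72 m → arm 0.72 m, τ = 382.2 × 0.72 = 275.2 N·m clockwise.
Lamp: 7.2 × 9.8 = 70.56 N down at 0.36 m → arm 0.36 m, τ = 70.56 × 0.36 = 25.4 N·m clockwise.
Bag of cement: 30 × 9.8 = 294 N down at 1.3 m → arm 1.3 m, τ = 294 × 1.3 = 382.2 N·m clockwise.
Total clockwise load moment = 980.7 N·m.
The cable tension T acts at 1.6 m; only its component perpendicular to the beam, T sinθ, produces torque. sinθ = h/√(h²+d²) = 1.5/√(1.5²+1.6²) = 0.6839.
For rotational equilibrium, T × 1.6 × 0.6839 = 980.7, so T = 980.7 / 1.094 = 896 N.

T ≈ 896 N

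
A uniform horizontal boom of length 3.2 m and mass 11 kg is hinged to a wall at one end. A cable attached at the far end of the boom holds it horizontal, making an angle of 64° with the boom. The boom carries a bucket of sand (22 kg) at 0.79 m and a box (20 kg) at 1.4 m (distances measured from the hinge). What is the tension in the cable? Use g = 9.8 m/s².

Taking torques about the hinge:
Beam weight: 11 × 9.8 = 107.8 N down at 1.6 m → arm 1.6 m, τ = 107.8 × 1.6 = 172.5 N·m clockwise.
Bucket of sand: 22 × 9.8 = 215.6 N down at 0.79 m → arm 0.79 m, τ = 215.6 × 0.79 = 170.3 N·m clockwise.
Box: 20 × 9.8 = 196 N down at 1.4 m → arm 1.4 m, τ = 196 × 1.4 = 274.4 N·m clockwise.
Total clockwise load moment = 617.2 N·m.
The cable tension T acts at 3.2 m; only its component perpendicular to the boom, T sinθ, produces torque. sin 64° = 0.8988.
Balancing moments: T × 3.2 × 0.8988 = 617.2, giving T = 617.2 / 2.876 = 215 N.

T ≈ 215 N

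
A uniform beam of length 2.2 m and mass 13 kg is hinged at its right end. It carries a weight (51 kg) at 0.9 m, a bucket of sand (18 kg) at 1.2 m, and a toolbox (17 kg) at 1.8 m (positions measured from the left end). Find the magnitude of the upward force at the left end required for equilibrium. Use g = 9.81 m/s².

F ≈ 470 N

Sum moments about the right end (the unknown pivot reaction has zero arm there).
Beam weight: 13 × 9.81 = 127.5 N down at 1.1 m → arm 1.1 m, τ = 127.5 × 1.1 = 140.2 N·m counterclockwise.
Weight: 51 × 9.81 = 500.3 N down at 0.9 m → arm 1.3 m, τ = 500.3 × 1.3 = 650.4 N·m counterclockwise.
Bucket of sand: 18 × 9.81 = 176.6 N down at 1.2 m → arm 1 m, τ = 176.6 × 1 = 176.6 N·m counterclockwise.
Toolbox: 17 × 9.81 = 166.8 N down at 1.8 m → arm 0.4 m, τ = 166.8 × 0.4 = 66.72 N·m counterclockwise.
Net moment of the loads = 1034 N·m counterclockwise.
The upward force F acts at the left end, arm 2.2 m, giving F × 2.2 clockwise.
Setting net torque to zero: F × 2.2 = 1034 → F = 1034 / 2.2 = 470 N.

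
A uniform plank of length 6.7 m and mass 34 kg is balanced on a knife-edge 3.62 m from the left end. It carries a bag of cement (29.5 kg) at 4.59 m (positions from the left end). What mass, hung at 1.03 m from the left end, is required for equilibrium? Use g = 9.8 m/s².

m ≈ 7.5 kg

Taking torques about the knife-edge (at 3.62 m from the left end):
Beam weight: 34 × 9.8 = 333.2 N down at 3.35 m → arm 0.27 m, τ = 333.2 × 0.27 = 89.96 N·m counterclockwise.
Bag of cement: 29.5 × 9.8 = 289.1 N down at 4.59 m → arm 0.97 m, τ = 289.1 × 0.97 = 280.4 N·m clockwise.
Net moment of known loads = 190.4 N·m clockwise.
An unknown mass m at 1.03 m has arm 2.59 m; its moment is m·g·2.59 counterclockwise.
For rotational equilibrium, m × 9.8 × 2.59 = 190.4, so m = 190.4 / (9.8 × 2.59) = 7.5 kg.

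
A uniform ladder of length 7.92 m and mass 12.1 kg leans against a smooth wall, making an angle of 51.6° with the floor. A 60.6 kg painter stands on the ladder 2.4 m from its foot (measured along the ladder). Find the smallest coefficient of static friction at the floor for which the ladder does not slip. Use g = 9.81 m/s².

Choose the foot of the ladder as the axis so the floor normal and friction both act there and drop out.
Ladder weight 12.1×9.81 = 118.7 N acts at 3.96 m along the ladder; its horizontal arm is 3.96·cos51.6° = 2.46 m → τ = 292 N·m clockwise.
Painter: 60.6×9.81 = 594.5 N at 2.4 m → arm 1.491 m → τ = 886.4 N·m clockwise.
Wall normal N acts horizontally at the top; its moment arm is the height L sinθ = 7.92·sin51.6° = 6.207 m, counterclockwise.
For rotational equilibrium, N × 6.207 = 1178, so N = 189.8 N.
ΣFx = 0 ⇒ f = N_wall = 189.8 N. ΣFy = 0 ⇒ N_floor = 713.2 N.
μ_min = f / N_floor = 189.8 / 713.2 = 0.266.

μ_min ≈ 0.266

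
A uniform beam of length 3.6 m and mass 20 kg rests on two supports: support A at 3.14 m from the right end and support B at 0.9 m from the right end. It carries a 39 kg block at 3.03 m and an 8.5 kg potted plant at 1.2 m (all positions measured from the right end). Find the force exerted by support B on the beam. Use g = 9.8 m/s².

Sum moments about support A (its reaction then has zero moment arm).
Beam weight: 20 × 9.8 = 196 N down at 1.8 m → arm 1.34 m, τ = 196 × 1.34 = 262.6 N·m clockwise.
Block: 39 × 9.8 = 382.2 N down at 3.03 m → arm 0.11 m, τ = 382.2 × 0.11 = 42.04 N·m clockwise.
Potted plant: 8.5 × 9.8 = 83.3 N down at 1.2 m → arm 1.94 m, τ = 83.3 × 1.94 = 161.6 N·m clockwise.
Net load moment about support A = 466.2 N·m clockwise.
Reaction R at support B is upward at 0.9 m, arm 2.24 m → moment R × 2.24 counterclockwise.
Setting net torque to zero: R × 2.24 = 466.2 → R = 208 N.

R_B ≈ 208 N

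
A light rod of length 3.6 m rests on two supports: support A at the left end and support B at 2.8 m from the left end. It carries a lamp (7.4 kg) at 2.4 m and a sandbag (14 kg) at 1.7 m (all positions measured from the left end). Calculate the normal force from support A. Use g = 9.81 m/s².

R_A ≈ 64.3 N

Sum moments about support B (its reaction then has zero moment arm).
Lamp: 7.4 × 9.81 = 72.59 N down at 2.4 m → arm 0.4 m, τ = 72.59 × 0.4 = 29.04 N·m counterclockwise.
Sandbag: 14 × 9.81 = 137.3 N down at 1.7 m → arm 1.1 m, τ = 137.3 × 1.1 = 151 N·m counterclockwise.
Net load moment about support B = 180 N·m counterclockwise.
Reaction R at support A is upward at 0 m, arm 2.8 m → moment R × 2.8 clockwise.
For rotational equilibrium, R × 2.8 = 180, so R = 64.3 N.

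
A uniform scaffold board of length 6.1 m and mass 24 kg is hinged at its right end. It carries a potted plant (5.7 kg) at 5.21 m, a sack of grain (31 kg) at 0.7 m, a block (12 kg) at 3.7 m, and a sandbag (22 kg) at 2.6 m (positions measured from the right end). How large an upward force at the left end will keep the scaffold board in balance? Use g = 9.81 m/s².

F ≈ 364 N

Take moments about the right end.
Beam weight: 24 × 9.81 = 235.4 N down at 3.05 m → arm 3.05 m, τ = 235.4 × 3.05 = 718 N·m counterclockwise.
Potted plant: 5.7 × 9.81 = 55.92 N down at 5.21 m → arm 5.21 m, τ = 55.92 × 5.21 = 291.3 N·m counterclockwise.
Sack of grain: 31 × 9.81 = 304.1 N down at 0.7 m → arm 0.7 m, τ = 304.1 × 0.7 = 212.9 N·m counterclockwise.
Block: 12 × 9.81 = 117.7 N down at 3.7 m → arm 3.7 m, τ = 117.7 × 3.7 = 435.5 N·m counterclockwise.
Sandbag: 22 × 9.81 = 215.8 N down at 2.6 m → arm 2.6 m, τ = 215.8 × 2.6 = 561.1 N·m counterclockwise.
Net moment of the loads = 2219 N·m counterclockwise.
The upward force F acts at the left end, arm 6.1 m, giving F × 6.1 clockwise.
Balancing moments: F × 6.1 = 2219, giving F = 2219 / 6.1 = 364 N.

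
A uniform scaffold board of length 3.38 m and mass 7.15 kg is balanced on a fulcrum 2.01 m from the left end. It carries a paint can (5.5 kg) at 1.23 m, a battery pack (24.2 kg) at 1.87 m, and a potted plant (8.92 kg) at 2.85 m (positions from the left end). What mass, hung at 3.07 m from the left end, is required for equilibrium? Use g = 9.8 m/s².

Choose the fulcrum (at 2.01 m from the left end) as the axis so the support reaction has zero arm there.
Beam weight: 7.15 × 9.8 = 70.07 N down at 1.69 m → arm 0.32 m, τ = 70.07 × 0.32 = 22.42 N·m counterclockwise.
Paint can: 5.5 × 9.8 = 53.9 N down at 1.23 m → arm 0.78 m, τ = 53.9 × 0.78 = 42.04 N·m counterclockwise.
Battery pack: 24.2 × 9.8 = 237.2 N down at 1.87 m → arm 0.14 m, τ = 237.2 × 0.14 = 33.21 N·m counterclockwise.
Potted plant: 8.92 × 9.8 = 87.42 N down at 2.85 m → arm 0.84 m, τ = 87.42 × 0.84 = 73.43 N·m clockwise.
Net moment of known loads = 24.24 N·m counterclockwise.
An unknown mass m at 3.07 m has arm 1.06 m; its moment is m·g·1.06 clockwise.
Balancing moments: m × 9.8 × 1.06 = 24.24, giving m = 24.24 / (9.8 × 1.06) = 2.33 kg.

m ≈ 2.33 kg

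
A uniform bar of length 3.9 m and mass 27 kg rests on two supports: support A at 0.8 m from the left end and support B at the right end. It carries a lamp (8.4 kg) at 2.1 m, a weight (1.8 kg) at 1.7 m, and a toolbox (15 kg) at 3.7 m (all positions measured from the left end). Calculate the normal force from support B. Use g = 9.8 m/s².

Take moments about support A.
Beam weight: 27 × 9.8 = 264.6 N down at 1.95 m → arm 1.15 m, τ = 264.6 × 1.15 = 304.3 N·m clockwise.
Lamp: 8.4 × 9.8 = 82.32 N down at 2.1 m → arm 1.3 m, τ = 82.32 × 1.3 = 107 N·m clockwise.
Weight: 1.8 × 9.8 = 17.64 N down at 1.7 m → arm 0.9 m, τ = 17.64 × 0.9 = 15.88 N·m clockwise.
Toolbox: 15 × 9.8 = 147 N down at 3.7 m → arm 2.9 m, τ = 147 × 2.9 = 426.3 N·m clockwise.
Net load moment about support A = 853.5 N·m clockwise.
Reaction R at support B is upward at 3.9 m, arm 3.1 m → moment R × 3.1 counterclockwise.
Balancing moments: R × 3.1 = 853.5, giving R = 275 N.

R_B ≈ 275 N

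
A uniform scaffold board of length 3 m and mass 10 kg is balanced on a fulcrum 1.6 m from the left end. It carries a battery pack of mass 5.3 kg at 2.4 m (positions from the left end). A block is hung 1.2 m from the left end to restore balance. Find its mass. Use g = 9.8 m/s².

Taking torques about the fulcrum (at 1.6 m from the left end):
Beam weight: 10 × 9.8 = 98 N down at 1.5 m → arm 0.1 m, τ = 98 × 0.1 = 9.8 N·m counterclockwise.
Battery pack: 5.3 × 9.8 = 51.94 N down at 2.4 m → arm 0.8 m, τ = 51.94 × 0.8 = 41.55 N·m clockwise.
Net moment of known loads = 31.75 N·m clockwise.
An unknown mass m at 1.2 m has arm 0.4 m; its moment is m·g·0.4 counterclockwise.
Balancing moments: m × 9.8 × 0.4 = 31.75, giving m = 31.75 / (9.8 × 0.4) = 8.1 kg.

m ≈ 8.1 kg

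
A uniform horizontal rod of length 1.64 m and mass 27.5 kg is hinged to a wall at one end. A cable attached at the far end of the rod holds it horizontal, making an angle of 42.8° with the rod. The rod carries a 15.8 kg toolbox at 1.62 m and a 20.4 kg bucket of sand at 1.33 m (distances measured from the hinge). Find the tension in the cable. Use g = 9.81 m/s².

Sum moments about the hinge (the unknown hinge reaction has zero arm there).
Beam weight: 27.5 × 9.81 = 269.8 N down at 0.82 m → arm 0.82 m, τ = 269.8 × 0.82 = 221.2 N·m clockwise.
Toolbox: 15.8 × 9.81 = 155 N down at 1.62 m → arm 1.62 m, τ = 155 × 1.62 = 251.1 N·m clockwise.
Bucket of sand: 20.4 × 9.81 = 200.1 N down at 1.33 m → arm 1.33 m, τ = 200.1 × 1.33 = 266.1 N·m clockwise.
Total clockwise load moment = 738.4 N·m.
The cable tension T acts at 1.64 m; only its component perpendicular to the rod, T sinθ, produces torque. sin 42.8° = 0.6794.
Balancing moments: T × 1.64 × 0.6794 = 738.4, giving T = 738.4 / 1.114 = 663 N.

T ≈ 663 N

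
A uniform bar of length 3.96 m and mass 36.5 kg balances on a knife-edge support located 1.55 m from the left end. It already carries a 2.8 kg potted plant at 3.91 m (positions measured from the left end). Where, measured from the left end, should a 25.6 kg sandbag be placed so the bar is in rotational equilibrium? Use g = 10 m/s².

x ≈ 0.679 m from the left end

Taking torques about the knife-edge support (at 1.55 m from the left end):
Beam weight: 36.5 × 10 = 365 N down at 1.98 m → arm 0.43 m, τ = 365 × 0.43 = 156.9 N·m clockwise.
Potted plant: 2.8 × 10 = 28 N down at 3.91 m → arm 2.36 m, τ = 28 × 2.36 = 66.08 N·m clockwise.
Net moment of existing loads = 223 N·m clockwise.
The sandbag weighs 25.6 × 10 = 256 N and must supply an equal counterclockwise moment, so its lever arm about the knife-edge support is 223 / 256 = 0.871 m.
That puts it at 1.55 − 0.871 = 0.679 m from the left end.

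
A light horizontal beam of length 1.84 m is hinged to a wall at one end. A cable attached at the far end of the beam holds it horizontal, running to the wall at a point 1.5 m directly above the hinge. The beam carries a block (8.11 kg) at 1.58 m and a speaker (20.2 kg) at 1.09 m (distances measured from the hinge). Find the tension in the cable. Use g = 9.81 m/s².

Taking torques about the hinge:
Block: 8.11 × 9.81 = 79.56 N down at 1.58 m → arm 1.58 m, τ = 79.56 × 1.58 = 125.7 N·m clockwise.
Speaker: 20.2 × 9.81 = 198.2 N down at 1.09 m → arm 1.09 m, τ = 198.2 × 1.09 = 216 N·m clockwise.
Total clockwise load moment = 341.7 N·m.
The cable tension T acts at 1.84 m; only its component perpendicular to the beam, T sinθ, produces torque. sinθ = h/√(h²+d²) = 1.5/√(1.5²+1.84²) = 0.6319.
Setting net torque to zero: T × 1.84 × 0.6319 = 341.7 → T = 341.7 / 1.163 = 294 N.

T ≈ 294 N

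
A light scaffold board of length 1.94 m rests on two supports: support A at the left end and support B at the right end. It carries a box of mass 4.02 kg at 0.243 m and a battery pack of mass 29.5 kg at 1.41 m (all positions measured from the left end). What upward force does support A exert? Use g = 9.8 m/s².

R_A ≈ 113 N

About support B:
Box: 4.02 × 9.8 = 39.4 N down at 0.243 m → arm 1.697 m, τ = 39.4 × 1.697 = 66.86 N·m counterclockwise.
Battery pack: 29.5 × 9.8 = 289.1 N down at 1.41 m → arm 0.53 m, τ = 289.1 × 0.53 = 153.2 N·m counterclockwise.
Net load moment about support B = 220.1 N·m counterclockwise.
Reaction R at support A is upward at 0 m, arm 1.94 m → moment R × 1.94 clockwise.
For rotational equilibrium, R × 1.94 = 220.1, so R = 113 N.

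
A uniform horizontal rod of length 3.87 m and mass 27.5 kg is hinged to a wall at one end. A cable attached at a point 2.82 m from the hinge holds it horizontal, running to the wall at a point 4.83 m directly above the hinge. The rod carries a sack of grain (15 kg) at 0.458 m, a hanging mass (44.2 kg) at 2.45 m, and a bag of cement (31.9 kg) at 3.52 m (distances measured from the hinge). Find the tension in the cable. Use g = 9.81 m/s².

T ≈ 1130 N

Choose the hinge as the axis so the unknown hinge reaction has zero arm there.
Beam weight: 27.5 × 9.81 = 269.8 N down at 1.935 m → arm 1.935 m, τ = 269.8 × 1.935 = 522.1 N·m clockwise.
Sack of grain: 15 × 9.81 = 147.2 N down at 0.458 m → arm 0.458 m, τ = 147.2 × 0.458 = 67.42 N·m clockwise.
Hanging mass: 44.2 × 9.81 = 433.6 N down at 2.45 m → arm 2.45 m, τ = 433.6 × 2.45 = 1062 N·m clockwise.
Bag of cement: 31.9 × 9.81 = 312.9 N down at 3.52 m → arm 3.52 m, τ = 312.9 × 3.52 = 1101 N·m clockwise.
Total clockwise load moment = 2753 N·m.
The cable tension T acts at 2.82 m; only its component perpendicular to the rod, T sinθ, produces torque. sinθ = h/√(h²+d²) = 4.83/√(4.83²+2.82²) = 0.8636.
Στ = 0 ⇒ T × 2.82 × 0.8636 = 2753 ⇒ T = 2753 / 2.435 = 1130 N.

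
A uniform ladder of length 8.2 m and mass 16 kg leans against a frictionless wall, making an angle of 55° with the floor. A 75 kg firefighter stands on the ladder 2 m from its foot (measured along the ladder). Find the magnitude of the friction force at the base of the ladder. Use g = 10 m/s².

Choose the foot of the ladder as the axis so the floor normal and friction both act there and drop out.
Ladder weight 16×10 = 160 N acts at 4.1 m along the ladder; its horizontal arm is 4.1·cos55° = 2.352 m → τ = 376.3 N·m clockwise.
Firefighter: 75×10 = 750 N at 2 m → arm 1.147 m → τ = 860.2 N·m clockwise.
Wall normal N acts horizontally at the top; its moment arm is the height L sinθ = 8.2·sin55° = 6.717 m, counterclockwise.
Setting net torque to zero: N × 6.717 = 1236 → N = 184 N.
ΣFx = 0: friction at the foot balances the wall's push, so f = N_wall = 184 N.

f ≈ 184 N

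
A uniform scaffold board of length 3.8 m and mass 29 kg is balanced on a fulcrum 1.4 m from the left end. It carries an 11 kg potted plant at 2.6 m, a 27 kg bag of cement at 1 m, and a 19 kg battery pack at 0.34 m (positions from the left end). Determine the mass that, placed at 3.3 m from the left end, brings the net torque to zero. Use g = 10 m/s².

Sum moments about the fulcrum (at 1.4 m from the left end) (the support reaction has zero arm there).
Beam weight: 29 × 10 = 290 N down at 1.9 m → arm 0.5 m, τ = 290 × 0.5 = 145 N·m clockwise.
Potted plant: 11 × 10 = 110 N down at 2.6 m → arm 1.2 m, τ = 110 × 1.2 = 132 N·m clockwise.
Bag of cement: 27 × 10 = 270 N down at 1 m → arm 0.4 m, τ = 270 × 0.4 = 108 N·m counterclockwise.
Battery pack: 19 × 10 = 190 N down at 0.34 m → arm 1.06 m, τ = 190 × 1.06 = 201.4 N·m counterclockwise.
Net moment of known loads = 32.4 N·m counterclockwise.
An unknown mass m at 3.3 m has arm 1.9 m; its moment is m·g·1.9 clockwise.
For rotational equilibrium, m × 10 × 1.9 = 32.4, so m = 32.4 / (10 × 1.9) = 1.71 kg.

m ≈ 1.71 kg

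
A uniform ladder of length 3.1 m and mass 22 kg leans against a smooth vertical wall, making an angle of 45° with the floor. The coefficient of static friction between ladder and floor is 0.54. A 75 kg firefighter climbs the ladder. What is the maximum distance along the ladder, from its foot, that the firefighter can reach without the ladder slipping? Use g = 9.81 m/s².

d ≈ 1.71 m

Sum moments about the foot of the ladder (the floor normal and friction both act there and drop out).
Ladder weight 22×9.81 = 215.8 N acts at 1.55 m along the ladder; its horizontal arm is 1.55·cos45° = 1.096 m → τ = 236.5 N·m clockwise.
Firefighter weight 75×9.81 = 735.8 N at distance d → arm d·cos45° → τ = 735.8·d·0.7071 clockwise.
Wall normal N at the top has arm L sinθ = 2.192 m counterclockwise, so Στ = 0 gives N·2.192 = 236.5 + 520.3·d.
ΣFy = 0 ⇒ N_floor = 951.6 N, so the maximum friction is μ_s·N_floor = 0.54×951.6 = 513.9 N. ΣFx = 0 ⇒ N_wall = f, so at the slipping point N = 513.9 N.
Substituting: 513.9×2.192 = 236.5 + 520.3·d ⇒ d = (1126 − 236.5) / 520.3 = 1.71 m.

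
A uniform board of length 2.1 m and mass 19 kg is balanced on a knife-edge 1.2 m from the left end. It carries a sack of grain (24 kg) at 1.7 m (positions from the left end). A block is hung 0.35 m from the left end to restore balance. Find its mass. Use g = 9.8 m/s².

m ≈ 10.8 kg

Choose the knife-edge (at 1.2 m from the left end) as the axis so the support reaction has zero arm there.
Beam weight: 19 × 9.8 = 186.2 N down at 1.05 m → arm 0.15 m, τ = 186.2 × 0.15 = 27.93 N·m counterclockwise.
Sack of grain: 24 × 9.8 = 235.2 N down at 1.7 m → arm 0.5 m, τ = 235.2 × 0.5 = 117.6 N·m clockwise.
Net moment of known loads = 89.67 N·m clockwise.
An unknown mass m at 0.35 m has arm 0.85 m; its moment is m·g·0.85 counterclockwise.
Στ = 0 ⇒ m × 9.8 × 0.85 = 89.67 ⇒ m = 89.67 / (9.8 × 0.85) = 10.8 kg.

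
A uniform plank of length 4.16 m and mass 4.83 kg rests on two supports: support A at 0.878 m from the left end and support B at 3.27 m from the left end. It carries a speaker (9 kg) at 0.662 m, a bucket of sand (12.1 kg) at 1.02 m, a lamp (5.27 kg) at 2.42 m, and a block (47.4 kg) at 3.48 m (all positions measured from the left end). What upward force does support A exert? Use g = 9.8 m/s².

R_A ≈ 209 N

Choose support B as the axis so its reaction then has zero moment arm.
Beam weight: 4.83 × 9.8 = 47.33 N down at 2.08 m → arm 1.19 m, τ = 47.33 × 1.19 = 56.32 N·m counterclockwise.
Speaker: 9 × 9.8 = 88.2 N down at 0.662 m → arm 2.608 m, τ = 88.2 × 2.608 = 230 N·m counterclockwise.
Bucket of sand: 12.1 × 9.8 = 118.6 N down at 1.02 m → arm 2.25 m, τ = 118.6 × 2.25 = 266.8 N·m counterclockwise.
Lamp: 5.27 × 9.8 = 51.65 N down at 2.42 m → arm 0.85 m, τ = 51.65 × 0.85 = 43.9 N·m counterclockwise.
Block: 47.4 × 9.8 = 464.5 N down at 3.48 m → arm 0.21 m, τ = 464.5 × 0.21 = 97.55 N·m clockwise.
Net load moment about support B = 499.5 N·m counterclockwise.
Reaction R at support A is upward at 0.878 m, arm 2.392 m → moment R × 2.392 clockwise.
Balancing moments: R × 2.392 = 499.5, giving R = 209 N.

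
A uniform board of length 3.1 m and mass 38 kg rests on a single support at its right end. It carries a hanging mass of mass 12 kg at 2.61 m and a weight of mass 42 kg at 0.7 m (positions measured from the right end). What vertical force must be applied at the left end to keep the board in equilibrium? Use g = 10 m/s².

F ≈ 386 N

Choose the right end as the axis so the unknown pivot reaction has zero arm there.
Beam weight: 38 × 10 = 380 N down at 1.55 m → arm 1.55 m, τ = 380 × 1.55 = 589 N·m counterclockwise.
Hanging mass: 12 × 10 = 120 N down at 2.61 m → arm 2.61 m, τ = 120 × 2.61 = 313.2 N·m counterclockwise.
Weight: 42 × 10 = 420 N down at 0.7 m → arm 0.7 m, τ = 420 × 0.7 = 294 N·m counterclockwise.
Net moment of the loads = 1196 N·m counterclockwise.
The upward force F acts at the left end, arm 3.1 m, giving F × 3.1 clockwise.
For rotational equilibrium, F × 3.1 = 1196, so F = 1196 / 3.1 = 386 N.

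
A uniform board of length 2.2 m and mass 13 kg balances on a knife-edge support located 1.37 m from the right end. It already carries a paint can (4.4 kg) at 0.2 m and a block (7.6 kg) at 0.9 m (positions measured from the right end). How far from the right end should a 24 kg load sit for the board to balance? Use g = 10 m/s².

Take moments about the knife-edge support (at 1.37 m from the right end).
Beam weight: 13 × 10 = 130 N down at 1.1 m → arm 0.27 m, τ = 130 × 0.27 = 35.1 N·m clockwise.
Paint can: 4.4 × 10 = 44 N down at 0.2 m → arm 1.17 m, τ = 44 × 1.17 = 51.48 N·m clockwise.
Block: 7.6 × 10 = 76 N down at 0.9 m → arm 0.47 m, τ = 76 × 0.47 = 35.72 N·m clockwise.
Net moment of existing loads = 122.3 N·m clockwise.
The load weighs 24 × 10 = 240 N and must supply an equal counterclockwise moment, so its lever arm about the knife-edge support is 122.3 / 240 = 0.51 m.
That puts it at 1.37 + 0.51 = 1.88 m from the right end.

x ≈ 1.88 m from the right end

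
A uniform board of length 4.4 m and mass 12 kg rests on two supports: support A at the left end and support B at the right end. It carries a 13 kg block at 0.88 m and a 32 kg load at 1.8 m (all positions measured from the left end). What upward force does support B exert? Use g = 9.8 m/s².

R_B ≈ 213 N

Taking torques about support A:
Beam weight: 12 × 9.8 = 117.6 N down at 2.2 m → arm 2.2 m, τ = 117.6 × 2.2 = 258.7 N·m clockwise.
Block: 13 × 9.8 = 127.4 N down at 0.88 m → arm 0.88 m, τ = 127.4 × 0.88 = 112.1 N·m clockwise.
Load: 32 × 9.8 = 313.6 N down at 1.8 m → arm 1.8 m, τ = 313.6 × 1.8 = 564.5 N·m clockwise.
Net load moment about support A = 935.3 N·m clockwise.
Reaction R at support B is upward at 4.4 m, arm 4.4 m → moment R × 4.4 counterclockwise.
For rotational equilibrium, R × 4.4 = 935.3, so R = 213 N.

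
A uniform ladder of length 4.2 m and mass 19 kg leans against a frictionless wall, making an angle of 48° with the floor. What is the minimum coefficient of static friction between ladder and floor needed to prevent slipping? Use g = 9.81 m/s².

Taking torques about the foot of the ladder:
Ladder weight 19×9.81 = 186.4 N acts at 2.1 m along the ladder; its horizontal arm is 2.1·cos48° = 1.405 m → τ = 261.9 N·m clockwise.
Wall normal N acts horizontally at the top; its moment arm is the height L sinθ = 4.2·sin48° = 3.121 m, counterclockwise.
Setting net torque to zero: N × 3.121 = 261.9 → N = 83.92 N.
ΣFx = 0 ⇒ f = N_wall = 83.92 N. ΣFy = 0 ⇒ N_floor = 186.4 N.
μ_min = f / N_floor = 83.92 / 186.4 = 0.45.

μ_min ≈ 0.45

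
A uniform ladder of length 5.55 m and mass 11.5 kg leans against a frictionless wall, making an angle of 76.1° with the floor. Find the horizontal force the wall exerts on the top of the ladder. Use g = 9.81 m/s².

N_wall ≈ 14 N

Sum moments about the foot of the ladder (the floor normal and friction both act there and drop out).
Ladder weight 11.5×9.81 = 112.8 N acts at 2.775 m along the ladder; its horizontal arm is 2.775·cos76.1° = 0.6666 m → τ = 75.19 N·m clockwise.
Wall normal N acts horizontally at the top; its moment arm is the height L sinθ = 5.55·sin76.1° = 5.387 m, counterclockwise.
Setting net torque to zero: N × 5.387 = 75.19 → N = 14 N.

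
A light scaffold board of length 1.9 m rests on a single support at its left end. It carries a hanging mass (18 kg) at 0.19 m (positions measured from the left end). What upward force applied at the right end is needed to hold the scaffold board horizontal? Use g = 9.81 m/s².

Choose the left end as the axis so the unknown pivot reaction has zero arm there.
Hanging mass: 18 × 9.81 = 176.6 N down at 0.19 m → arm 0.19 m, τ = 176.6 × 0.19 = 33.55 N·m clockwise.
Net moment of the loads = 33.55 N·m clockwise.
The upward force F acts at the right end, arm 1.9 m, giving F × 1.9 counterclockwise.
Setting net torque to zero: F × 1.9 = 33.55 → F = 33.55 / 1.9 = 17.7 N.

F ≈ 17.7 N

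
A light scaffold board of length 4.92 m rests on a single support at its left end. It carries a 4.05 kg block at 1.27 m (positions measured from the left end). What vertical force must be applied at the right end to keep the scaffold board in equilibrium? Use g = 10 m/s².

F ≈ 10.5 N

Take moments about the left end.
Block: 4.05 × 10 = 40.5 N down at 1.27 m → arm 1.27 m, τ = 40.5 × 1.27 = 51.44 N·m clockwise.
Net moment of the loads = 51.44 N·m clockwise.
The upward force F acts at the right end, arm 4.92 m, giving F × 4.92 counterclockwise.
Στ = 0 ⇒ F × 4.92 = 51.44 ⇒ F = 51.44 / 4.92 = 10.5 N.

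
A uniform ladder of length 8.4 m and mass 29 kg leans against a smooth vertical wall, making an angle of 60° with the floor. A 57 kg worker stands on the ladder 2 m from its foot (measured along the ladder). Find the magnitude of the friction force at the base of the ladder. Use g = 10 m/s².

f ≈ 162 N

About the foot of the ladder:
Ladder weight 29×10 = 290 N acts at 4.2 m along the ladder; its horizontal arm is 4.2·cos60° = 2.1 m → τ = 609 N·m clockwise.
Worker: 57×10 = 570 N at 2 m → arm 1 m → τ = 570 N·m clockwise.
Wall normal N acts horizontally at the top; its moment arm is the height L sinθ = 8.4·sin60° = 7.275 m, counterclockwise.
Στ = 0 ⇒ N × 7.275 = 1179 ⇒ N = 162 N.
ΣFx = 0: friction at the foot balances the wall's push, so f = N_wall = 162 N.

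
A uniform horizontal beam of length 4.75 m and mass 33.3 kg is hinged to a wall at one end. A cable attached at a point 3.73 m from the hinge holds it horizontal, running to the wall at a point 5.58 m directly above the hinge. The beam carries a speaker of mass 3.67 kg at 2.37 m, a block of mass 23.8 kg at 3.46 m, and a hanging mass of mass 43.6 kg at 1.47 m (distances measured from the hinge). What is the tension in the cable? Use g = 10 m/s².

Sum moments about the hinge (the unknown hinge reaction has zero arm there).
Beam weight: 33.3 × 10 = 333 N down at 2.375 m → arm 2.375 m, τ = 333 × 2.375 = 790.9 N·m clockwise.
Speaker: 3.67 × 10 = 36.7 N down at 2.37 m → arm 2.37 m, τ = 36.7 × 2.37 = 86.98 N·m clockwise.
Block: 23.8 × 10 = 238 N down at 3.46 m → arm 3.46 m, τ = 238 × 3.46 = 823.5 N·m clockwise.
Hanging mass: 43.6 × 10 = 436 N down at 1.47 m → arm 1.47 m, τ = 436 × 1.47 = 640.9 N·m clockwise.
Total clockwise load moment = 2342 N·m.
The cable tension T acts at 3.73 m; only its component perpendicular to the beam, T sinθ, produces torque. sinθ = h/√(h²+d²) = 5.58/√(5.58²+3.73²) = 0.8314.
Setting net torque to zero: T × 3.73 × 0.8314 = 2342 → T = 2342 / 3.101 = 755 N.

T ≈ 755 N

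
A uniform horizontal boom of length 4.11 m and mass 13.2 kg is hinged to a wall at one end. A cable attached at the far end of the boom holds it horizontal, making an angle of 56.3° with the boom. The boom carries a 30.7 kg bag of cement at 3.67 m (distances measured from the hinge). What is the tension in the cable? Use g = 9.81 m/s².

Taking torques about the hinge:
Beam weight: 13.2 × 9.81 = 129.5 N down at 2.055 m → arm 2.055 m, τ = 129.5 × 2.055 = 266.1 N·m clockwise.
Bag of cement: 30.7 × 9.81 = 301.2 N down at 3.67 m → arm 3.67 m, τ = 301.2 × 3.67 = 1105 N·m clockwise.
Total clockwise load moment = 1371 N·m.
The cable tension T acts at 4.11 m; only its component perpendicular to the boom, T sinθ, produces torque. sin 56.3° = 0.832.
Balancing moments: T × 4.11 × 0.832 = 1371, giving T = 1371 / 3.42 = 401 N.

T ≈ 401 N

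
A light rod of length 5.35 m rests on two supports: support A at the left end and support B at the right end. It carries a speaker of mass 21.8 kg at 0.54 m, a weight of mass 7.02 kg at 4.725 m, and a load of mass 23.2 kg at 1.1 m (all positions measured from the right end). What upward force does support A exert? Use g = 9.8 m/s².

R_A ≈ 129 N

About support B:
Speaker: 21.8 × 9.8 = 213.6 N down at 0.54 m → arm 0.54 m, τ = 213.6 × 0.54 = 115.3 N·m counterclockwise.
Weight: 7.02 × 9.8 = 68.8 N down at 4.725 m → arm 4.725 m, τ = 68.8 × 4.725 = 325.1 N·m counterclockwise.
Load: 23.2 × 9.8 = 227.4 N down at 1.1 m → arm 1.1 m, τ = 227.4 × 1.1 = 250.1 N·m counterclockwise.
Net load moment about support B = 690.5 N·m counterclockwise.
Reaction R at support A is upward at 5.35 m, arm 5.35 m → moment R × 5.35 clockwise.
Setting net torque to zero: R × 5.35 = 690.5 → R = 129 N.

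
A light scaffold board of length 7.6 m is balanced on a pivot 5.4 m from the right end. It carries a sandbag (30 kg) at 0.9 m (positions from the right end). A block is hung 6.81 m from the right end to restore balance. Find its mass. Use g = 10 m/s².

m ≈ 95.7 kg

Sum moments about the pivot (at 5.4 m from the right end) (the support reaction has zero arm there).
Sandbag: 30 × 10 = 300 N down at 0.9 m → arm 4.5 m, τ = 300 × 4.5 = 1350 N·m clockwise.
Net moment of known loads = 1350 N·m clockwise.
An unknown mass m at 6.81 m has arm 1.41 m; its moment is m·g·1.41 counterclockwise.
Balancing moments: m × 10 × 1.41 = 1350, giving m = 1350 / (10 × 1.41) = 95.7 kg.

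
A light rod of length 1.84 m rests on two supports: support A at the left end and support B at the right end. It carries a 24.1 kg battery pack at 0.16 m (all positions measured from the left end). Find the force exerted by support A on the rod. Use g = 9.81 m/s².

R_A ≈ 216 N

Choose support B as the axis so its reaction then has zero moment arm.
Battery pack: 24.1 × 9.81 = 236.4 N down at 0.16 m → arm 1.68 m, τ = 236.4 × 1.68 = 397.2 N·m counterclockwise.
Net load moment about support B = 397.2 N·m counterclockwise.
Reaction R at support A is upward at 0 m, arm 1.84 m → moment R × 1.84 clockwise.
Στ = 0 ⇒ R × 1.84 = 397.2 ⇒ R = 216 N.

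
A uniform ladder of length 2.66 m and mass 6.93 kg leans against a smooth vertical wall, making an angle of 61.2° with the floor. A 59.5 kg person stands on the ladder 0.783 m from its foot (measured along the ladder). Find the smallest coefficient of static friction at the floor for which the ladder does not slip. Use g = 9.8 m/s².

μ_min ≈ 0.174

Choose the foot of the ladder as the axis so the floor normal and friction both act there and drop out.
Ladder weight 6.93×9.8 = 67.91 N acts at 1.33 m along the ladder; its horizontal arm is 1.33·cos61.2° = 0.6407 m → τ = 43.51 N·m clockwise.
Person: 59.5×9.8 = 583.1 N at 0.783 m → arm 0.3772 m → τ = 219.9 N·m clockwise.
Wall normal N acts horizontally at the top; its moment arm is the height L sinθ = 2.66·sin61.2° = 2.331 m, counterclockwise.
Setting net torque to zero: N × 2.331 = 263.4 → N = 113 N.
ΣFx = 0 ⇒ f = N_wall = 113 N. ΣFy = 0 ⇒ N_floor = 651 N.
μ_min = f / N_floor = 113 / 651 = 0.174.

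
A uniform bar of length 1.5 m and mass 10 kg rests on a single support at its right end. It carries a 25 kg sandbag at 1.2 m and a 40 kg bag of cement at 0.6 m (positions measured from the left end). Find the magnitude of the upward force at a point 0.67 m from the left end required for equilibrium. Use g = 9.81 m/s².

Taking torques about the right end:
Beam weight: 10 × 9.81 = 98.1 N down at 0.75 m → arm 0.75 m, τ = 98.1 × 0.75 = 73.57 N·m counterclockwise.
Sandbag: 25 × 9.81 = 245.2 N down at 1.2 m → arm 0.3 m, τ = 245.2 × 0.3 = 73.56 N·m counterclockwise.
Bag of cement: 40 × 9.81 = 392.4 N down at 0.6 m → arm 0.9 m, τ = 392.4 × 0.9 = 353.2 N·m counterclockwise.
Net moment of the loads = 500.3 N·m counterclockwise.
The upward force F acts at a point 0.67 m from the left end, arm 0.83 m, giving F × 0.83 clockwise.
Setting net torque to zero: F × 0.83 = 500.3 → F = 500.3 / 0.83 = 603 N.

F ≈ 603 N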